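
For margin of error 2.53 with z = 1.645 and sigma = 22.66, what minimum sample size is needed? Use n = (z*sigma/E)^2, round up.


z*sigma/E = 1.645 * 22.66 / 2.53 = 33887/2300 ≈ 14.733478
(z*sigma/E)^2 ≈ 217.075382
round up: n = 218

218


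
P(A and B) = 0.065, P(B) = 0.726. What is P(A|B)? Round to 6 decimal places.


P(A|B) = P(A and B) / P(B) = 0.065 / 0.726 = 65/726 ≈ 0.08953168

0.089532


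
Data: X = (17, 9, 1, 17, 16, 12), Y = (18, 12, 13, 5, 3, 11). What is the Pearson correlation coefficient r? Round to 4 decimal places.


r = sum((xi-xbar)(yi-ybar)) / sqrt(sum((xi-xbar)^2) * sum((yi-ybar)^2))
n = 6, xbar = 72/6 = 12, ybar = 62/6 = 31/3 ≈ 10.333333
Sxy = sum((xi-xbar)(yi-ybar)) = -52
Sxx = sum((xi-xbar)^2) = 196
Syy = sum((yi-ybar)^2) = 454/3 ≈ 151.333333
sqrt(Sxx*Syy) ≈ 172.224659
r = Sxy / sqrt(Sxx*Syy) = -52 / 172.224659 ≈ -0.301931

-0.3019


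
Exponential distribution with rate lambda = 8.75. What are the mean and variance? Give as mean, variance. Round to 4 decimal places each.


mean = 1/lam, var = 1/lam^2
mean = 1 / 8.75 = 4/35 ≈ 0.114286
lam^2 = 8.75^2 = 76.5625
var = 1 / 76.5625 = 16/1225 ≈ 0.013061

0.1143, 0.0131


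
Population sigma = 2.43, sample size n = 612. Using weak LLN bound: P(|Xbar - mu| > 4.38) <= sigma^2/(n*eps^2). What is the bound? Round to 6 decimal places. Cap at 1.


bound = min(1, sigma^2/(n*eps^2))
sigma^2 = 2.43^2 = 5.9049
n*eps^2 = 612 * 4.38^2 = 612 * 19.1844 = 11740.8528
sigma^2/(n*eps^2) = 5.9049 / 11740.8528 ≈ 0.00050294

0.000503


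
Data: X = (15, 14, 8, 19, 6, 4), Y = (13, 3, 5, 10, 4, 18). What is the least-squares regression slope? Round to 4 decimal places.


b = sum((xi-xbar)(yi-ybar)) / sum((xi-xbar)^2)
n = 6, xbar = 66/6 = 11, ybar = 53/6 ≈ 8.833333
Sxy = sum((xi-xbar)(yi-ybar)) = -20
Sxx = sum((xi-xbar)^2) = 172
b = Sxy / Sxx = -5/43 ≈ -0.116279

-0.1163


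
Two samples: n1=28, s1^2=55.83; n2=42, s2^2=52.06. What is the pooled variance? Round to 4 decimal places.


sp^2 = ((n1-1)*s1^2 + (n2-1)*s2^2)/(n1+n2-2)
(n1-1)*s1^2 = 27 * 55.83 = 1507.41
(n2-1)*s2^2 = 41 * 52.06 = 2134.46
numerator = 1507.41 + 2134.46 = 3641.87
n1+n2-2 = 68
sp^2 = 3641.87 / 68 = 364187/6800 ≈ 53.556912

53.5569


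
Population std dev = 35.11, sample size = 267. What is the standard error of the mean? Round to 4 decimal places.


SE = sigma / sqrt(n)
sqrt(267) ≈ 16.340135
SE = 35.11 / 16.340135 ≈ 2.148697

2.1487


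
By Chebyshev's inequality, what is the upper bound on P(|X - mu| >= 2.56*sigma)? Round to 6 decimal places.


P <= 1/k^2
k^2 = 2.56^2 = 6.5536
1/k^2 = 1 / 6.5536 = 625/4096 ≈ 0.15258789

0.152588


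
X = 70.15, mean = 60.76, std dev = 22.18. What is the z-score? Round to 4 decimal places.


z = (X - mu) / sigma
X - mu = 70.15 - 60.76 = 9.39
z = 9.39 / 22.18 = 939/2218 ≈ 0.423354

0.4234


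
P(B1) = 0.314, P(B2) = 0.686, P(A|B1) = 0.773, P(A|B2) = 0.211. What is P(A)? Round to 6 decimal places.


P(A) = P(A|B1)*P(B1) + P(A|B2)*P(B2)
P(A|B1)*P(B1) = 0.773 * 0.314 = 0.242722
P(A|B2)*P(B2) = 0.211 * 0.686 = 0.144746
P(A) = 0.242722 + 0.144746 = 0.387468

0.387468


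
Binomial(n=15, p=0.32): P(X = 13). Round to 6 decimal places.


P = C(n,k) * p^k * (1-p)^(n-k)
C(15,13) = 105
p^k = 0.32^13 ≈ 0.0000003689349
(1-p)^(n-k) = 0.68^2 = 0.4624
P = 105 * 0.0000003689349 * 0.4624 ≈ 0.000018

0.000018


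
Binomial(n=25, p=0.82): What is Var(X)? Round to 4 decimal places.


Var = n*p*(1-p) = 25 * 0.82 * 0.18 = 3.69

3.6900


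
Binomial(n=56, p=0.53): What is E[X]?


E[X] = n*p = 56 * 0.53 = 29.68

29.68


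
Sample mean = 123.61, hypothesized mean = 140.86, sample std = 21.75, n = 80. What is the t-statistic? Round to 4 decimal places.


t = (xbar - mu0) / (s/sqrt(n))
xbar - mu0 = 123.61 - 140.86 = -17.25
sqrt(80) ≈ 8.94427191
s/sqrt(n) = 21.75 / 8.94427191 ≈ 2.43172393
t = -17.25 / 2.43172393 ≈ -7.093733

-7.0937


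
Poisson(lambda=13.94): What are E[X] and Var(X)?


E[X] = Var(X) = lambda = 13.94

13.94, 13.94


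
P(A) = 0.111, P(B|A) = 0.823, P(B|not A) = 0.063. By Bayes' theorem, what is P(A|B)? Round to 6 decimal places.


P(A|B) = P(B|A)*P(A) / P(B), P(B) = P(B|A)*P(A) + P(B|not A)*P(not A)
P(B|A)*P(A) = 0.823 * 0.111 = 0.091353
P(B|not A)*P(not A) = 0.063 * 0.889 = 0.056007
P(B) = 0.091353 + 0.056007 = 0.14736
P(A|B) = 0.091353 / 0.14736 ≈ 0.61993078

0.619931


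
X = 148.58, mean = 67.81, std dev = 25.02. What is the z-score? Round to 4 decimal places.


z = (X - mu) / sigma
X - mu = 148.58 - 67.81 = 80.77
z = 80.77 / 25.02 = 8077/2502 ≈ 3.228217

3.2282


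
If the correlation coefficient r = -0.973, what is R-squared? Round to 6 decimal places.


R^2 = r^2 = (-0.973)^2 = 0.946729

0.946729


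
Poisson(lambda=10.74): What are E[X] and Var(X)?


E[X] = Var(X) = lambda = 10.74

10.74, 10.74


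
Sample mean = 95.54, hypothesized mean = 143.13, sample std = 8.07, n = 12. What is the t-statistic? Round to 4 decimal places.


t = (xbar - mu0) / (s/sqrt(n))
xbar - mu0 = 95.54 - 143.13 = -47.59
sqrt(12) ≈ 3.46410162
s/sqrt(n) = 8.07 / 3.46410162 ≈ 2.32960834
t = -47.59 / 2.32960834 ≈ -20.428327

-20.4283


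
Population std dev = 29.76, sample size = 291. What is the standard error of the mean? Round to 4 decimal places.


SE = sigma / sqrt(n)
sqrt(291) ≈ 17.058722
SE = 29.76 / 17.058722 ≈ 1.744562

1.7446


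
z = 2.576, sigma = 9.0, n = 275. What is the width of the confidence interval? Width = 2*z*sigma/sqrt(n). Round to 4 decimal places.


width = 2*z*sigma/sqrt(n)
2*z*sigma = 2 * 2.576 * 9.0 = 46.368
sqrt(275) ≈ 16.583124
width = 46.368 / 16.583124 ≈ 2.796096

2.7961


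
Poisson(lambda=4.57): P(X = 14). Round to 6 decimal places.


P = e^(-lam) * lam^k / k!
e^(-4.57) ≈ 0.01035796
lam^k = 4.57^14 ≈ 1733112685.066298
k! = 14! = 87178291200
P = 0.01035796 * 1733112685.066298 / 87178291200 ≈ 0.000206

0.000206


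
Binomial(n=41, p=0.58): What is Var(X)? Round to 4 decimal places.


Var = n*p*(1-p) = 41 * 0.58 * 0.42 = 9.9876

9.9876


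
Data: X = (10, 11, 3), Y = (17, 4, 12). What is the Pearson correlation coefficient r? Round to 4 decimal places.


r = sum((xi-xbar)(yi-ybar)) / sqrt(sum((xi-xbar)^2) * sum((yi-ybar)^2))
n = 3, xbar = 24/3 = 8, ybar = 33/3 = 11
Sxy = sum((xi-xbar)(yi-ybar)) = -14
Sxx = sum((xi-xbar)^2) = 38
Syy = sum((yi-ybar)^2) = 86
sqrt(Sxx*Syy) ≈ 57.166424
r = Sxy / sqrt(Sxx*Syy) = -14 / 57.166424 ≈ -0.244899

-0.2449


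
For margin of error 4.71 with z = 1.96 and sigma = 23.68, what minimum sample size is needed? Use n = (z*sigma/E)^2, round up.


z*sigma/E = 1.96 * 23.68 / 4.71 ≈ 9.854098
(z*sigma/E)^2 ≈ 97.103241
round up: n = 98

98


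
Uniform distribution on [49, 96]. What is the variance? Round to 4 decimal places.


Var = (b-a)^2 / 12
(b-a)^2 = (96 - 49)^2 = 2209
Var = 2209/12 ≈ 184.083333

184.0833


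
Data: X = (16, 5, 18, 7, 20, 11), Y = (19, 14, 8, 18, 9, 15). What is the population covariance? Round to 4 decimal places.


Cov = (1/n)*sum((xi-xbar)(yi-ybar))
n = 6, xbar = 77/6 ≈ 12.833333, ybar = 83/6 ≈ 13.833333
sum((xi-xbar)(yi-ybar)) = -457/6 ≈ -76.166667
Cov = -76.166667 / 6 = -457/36 ≈ -12.694444

-12.6944


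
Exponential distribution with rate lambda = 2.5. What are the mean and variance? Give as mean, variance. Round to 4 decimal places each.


mean = 1/lam, var = 1/lam^2
mean = 1 / 2.5 = 0.4
lam^2 = 2.5^2 = 6.25
var = 1 / 6.25 = 0.16

0.4000, 0.1600


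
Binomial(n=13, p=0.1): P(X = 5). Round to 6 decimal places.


P = C(n,k) * p^k * (1-p)^(n-k)
C(13,5) = 1287
p^k = 0.1^5 = 0.00001
(1-p)^(n-k) = 0.9^8 ≈ 0.4304672
P = 1287 * 0.00001 * 0.4304672 ≈ 0.005540

0.005540


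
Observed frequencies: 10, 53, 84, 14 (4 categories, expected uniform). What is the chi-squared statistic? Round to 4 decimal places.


chi2 = sum((O-E)^2/E), E = total/4
total = 161, E = 161/4 = 40.25
(10 - 40.25)^2 / 40.25 = 915.0625 / 40.25 = 14641/644 ≈ 22.734472
(53 - 40.25)^2 / 40.25 = 162.5625 / 40.25 = 2601/644 ≈ 4.038820
(84 - 40.25)^2 / 40.25 = 1914.0625 / 40.25 = 4375/92 ≈ 47.554348
(14 - 40.25)^2 / 40.25 = 689.0625 / 40.25 = 1575/92 ≈ 17.119565
chi2 = 14723/161 ≈ 91.447205

91.4472


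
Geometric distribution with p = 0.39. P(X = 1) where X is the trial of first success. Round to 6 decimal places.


P = (1-p)^(k-1) * p
(1-p)^(k-1) = 0.61^0 = 1
P = 1 * 0.39 = 0.39

0.390000


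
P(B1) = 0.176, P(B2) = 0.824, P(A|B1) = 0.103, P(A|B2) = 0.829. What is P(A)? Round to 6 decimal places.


P(A) = P(A|B1)*P(B1) + P(A|B2)*P(B2)
P(A|B1)*P(B1) = 0.103 * 0.176 = 0.018128
P(A|B2)*P(B2) = 0.829 * 0.824 = 0.683096
P(A) = 0.018128 + 0.683096 = 0.701224

0.701224


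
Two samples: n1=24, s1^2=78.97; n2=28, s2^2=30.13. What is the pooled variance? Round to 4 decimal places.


sp^2 = ((n1-1)*s1^2 + (n2-1)*s2^2)/(n1+n2-2)
(n1-1)*s1^2 = 23 * 78.97 = 1816.31
(n2-1)*s2^2 = 27 * 30.13 = 813.51
numerator = 1816.31 + 813.51 = 2629.82
n1+n2-2 = 50
sp^2 = 2629.82 / 50 = 52.5964

52.5964


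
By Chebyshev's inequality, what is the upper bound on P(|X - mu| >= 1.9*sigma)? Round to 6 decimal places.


P <= 1/k^2
k^2 = 1.9^2 = 3.61
1/k^2 = 1 / 3.61 = 100/361 ≈ 0.27700831

0.277008


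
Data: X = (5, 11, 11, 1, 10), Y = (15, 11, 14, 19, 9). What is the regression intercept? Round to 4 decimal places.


a = ybar - b*xbar, where b = sum((xi-xbar)(yi-ybar)) / sum((xi-xbar)^2)
n = 5, xbar = 38/5 = 7.6, ybar = 68/5 = 13.6
Sxy = sum((xi-xbar)(yi-ybar)) = -57.8
Sxx = sum((xi-xbar)^2) = 79.2
b = Sxy / Sxx = -289/396 ≈ -0.729798
a = 13.6 - (-0.729798) * 7.6 = 3791/198 ≈ 19.146465

19.1465


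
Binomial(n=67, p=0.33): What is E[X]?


E[X] = n*p = 67 * 0.33 = 22.11

22.11


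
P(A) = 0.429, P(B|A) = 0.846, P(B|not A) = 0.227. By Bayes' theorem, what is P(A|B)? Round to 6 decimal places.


P(A|B) = P(B|A)*P(A) / P(B), P(B) = P(B|A)*P(A) + P(B|not A)*P(not A)
P(B|A)*P(A) = 0.846 * 0.429 = 0.362934
P(B|not A)*P(not A) = 0.227 * 0.571 = 0.129617
P(B) = 0.362934 + 0.129617 = 0.492551
P(A|B) = 0.362934 / 0.492551 ≈ 0.73684552

0.736846


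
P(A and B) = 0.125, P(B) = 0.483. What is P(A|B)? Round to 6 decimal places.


P(A|B) = P(A and B) / P(B) = 0.125 / 0.483 = 125/483 ≈ 0.25879917

0.258799


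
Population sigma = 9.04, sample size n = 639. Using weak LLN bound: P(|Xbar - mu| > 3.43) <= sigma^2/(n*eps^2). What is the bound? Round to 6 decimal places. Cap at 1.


bound = min(1, sigma^2/(n*eps^2))
sigma^2 = 9.04^2 = 81.7216
n*eps^2 = 639 * 3.43^2 = 639 * 11.7649 = 7517.7711
sigma^2/(n*eps^2) = 81.7216 / 7517.7711 ≈ 0.01087046

0.010870


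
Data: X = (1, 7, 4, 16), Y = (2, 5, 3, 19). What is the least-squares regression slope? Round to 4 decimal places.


b = sum((xi-xbar)(yi-ybar)) / sum((xi-xbar)^2)
n = 4, xbar = 28/4 = 7, ybar = 29/4 = 7.25
Sxy = sum((xi-xbar)(yi-ybar)) = 150
Sxx = sum((xi-xbar)^2) = 126
b = Sxy / Sxx = 25/21 ≈ 1.190476

1.1905


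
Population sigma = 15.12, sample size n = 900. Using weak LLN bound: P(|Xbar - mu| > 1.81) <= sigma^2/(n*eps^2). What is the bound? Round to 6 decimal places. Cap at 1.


bound = min(1, sigma^2/(n*eps^2))
sigma^2 = 15.12^2 = 228.6144
n*eps^2 = 900 * 1.81^2 = 900 * 3.2761 = 2948.49
sigma^2/(n*eps^2) = 228.6144 / 2948.49 ≈ 0.07753609

0.077536


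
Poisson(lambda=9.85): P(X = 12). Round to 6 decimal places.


P = e^(-lam) * lam^k / k!
e^(-9.85) ≈ 0.00005274719
lam^k = 9.85^12 ≈ 834131968340.877086
k! = 12! = 479001600
P = 0.00005274719 * 834131968340.877086 / 479001600 ≈ 0.091854

0.091854


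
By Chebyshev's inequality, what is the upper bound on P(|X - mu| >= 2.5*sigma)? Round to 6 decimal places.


P <= 1/k^2
k^2 = 2.5^2 = 6.25
1/k^2 = 1 / 6.25 = 0.16

0.160000


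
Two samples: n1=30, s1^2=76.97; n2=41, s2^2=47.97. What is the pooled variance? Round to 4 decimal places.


sp^2 = ((n1-1)*s1^2 + (n2-1)*s2^2)/(n1+n2-2)
(n1-1)*s1^2 = 29 * 76.97 = 2232.13
(n2-1)*s2^2 = 40 * 47.97 = 1918.8
numerator = 2232.13 + 1918.8 = 4150.93
n1+n2-2 = 69
sp^2 = 4150.93 / 69 = 415093/6900 ≈ 60.158406

60.1584


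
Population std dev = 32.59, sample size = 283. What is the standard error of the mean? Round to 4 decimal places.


SE = sigma / sqrt(n)
sqrt(283) ≈ 16.822604
SE = 32.59 / 16.822604 ≈ 1.937274

1.9373


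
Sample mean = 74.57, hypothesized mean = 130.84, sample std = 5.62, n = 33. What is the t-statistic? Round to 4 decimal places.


t = (xbar - mu0) / (s/sqrt(n))
xbar - mu0 = 74.57 - 130.84 = -56.27
sqrt(33) ≈ 5.74456265
s/sqrt(n) = 5.62 / 5.74456265 ≈ 0.97831643
t = -56.27 / 0.97831643 ≈ -57.517178

-57.5172


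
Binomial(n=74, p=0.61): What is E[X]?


E[X] = n*p = 74 * 0.61 = 45.14

45.14


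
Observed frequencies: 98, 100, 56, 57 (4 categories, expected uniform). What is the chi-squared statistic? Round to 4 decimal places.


chi2 = sum((O-E)^2/E), E = total/4
total = 311, E = 311/4 = 77.75
(98 - 77.75)^2 / 77.75 = 410.0625 / 77.75 = 6561/1244 ≈ 5.274116
(100 - 77.75)^2 / 77.75 = 495.0625 / 77.75 = 7921/1244 ≈ 6.367363
(56 - 77.75)^2 / 77.75 = 473.0625 / 77.75 = 7569/1244 ≈ 6.084405
(57 - 77.75)^2 / 77.75 = 430.5625 / 77.75 = 6889/1244 ≈ 5.537781
chi2 = 7235/311 ≈ 23.263666

23.2637


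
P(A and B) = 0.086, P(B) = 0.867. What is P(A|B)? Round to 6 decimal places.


P(A|B) = P(A and B) / P(B) = 0.086 / 0.867 = 86/867 ≈ 0.09919262

0.099193


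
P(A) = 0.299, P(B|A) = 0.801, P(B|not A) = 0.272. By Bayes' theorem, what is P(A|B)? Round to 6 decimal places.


P(A|B) = P(B|A)*P(A) / P(B), P(B) = P(B|A)*P(A) + P(B|not A)*P(not A)
P(B|A)*P(A) = 0.801 * 0.299 = 0.239499
P(B|not A)*P(not A) = 0.272 * 0.701 = 0.190672
P(B) = 0.239499 + 0.190672 = 0.430171
P(A|B) = 0.239499 / 0.430171 ≈ 0.55675301

0.556753


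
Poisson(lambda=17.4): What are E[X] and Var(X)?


E[X] = Var(X) = lambda = 17.4

17.4, 17.4


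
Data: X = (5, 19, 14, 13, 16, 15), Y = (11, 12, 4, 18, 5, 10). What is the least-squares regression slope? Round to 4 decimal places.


b = sum((xi-xbar)(yi-ybar)) / sum((xi-xbar)^2)
n = 6, xbar = 82/6 = 41/3 ≈ 13.666667, ybar = 60/6 = 10
Sxy = sum((xi-xbar)(yi-ybar)) = -17
Sxx = sum((xi-xbar)^2) = 334/3 ≈ 111.333333
b = Sxy / Sxx = -51/334 ≈ -0.152695

-0.1527


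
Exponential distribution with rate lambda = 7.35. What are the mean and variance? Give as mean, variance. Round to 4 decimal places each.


mean = 1/lam, var = 1/lam^2
mean = 1 / 7.35 = 20/147 ≈ 0.136054
lam^2 = 7.35^2 = 54.0225
var = 1 / 54.0225 ≈ 0.018511

0.1361, 0.0185


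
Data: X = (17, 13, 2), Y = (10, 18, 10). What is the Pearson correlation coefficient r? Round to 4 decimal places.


r = sum((xi-xbar)(yi-ybar)) / sqrt(sum((xi-xbar)^2) * sum((yi-ybar)^2))
n = 3, xbar = 32/3 ≈ 10.666667, ybar = 38/3 ≈ 12.666667
Sxy = sum((xi-xbar)(yi-ybar)) = 56/3 ≈ 18.666667
Sxx = sum((xi-xbar)^2) = 362/3 ≈ 120.666667
Syy = sum((yi-ybar)^2) = 128/3 ≈ 42.666667
sqrt(Sxx*Syy) ≈ 71.752662
r = Sxy / sqrt(Sxx*Syy) = 18.666667 / 71.752662 ≈ 0.260153

0.2602


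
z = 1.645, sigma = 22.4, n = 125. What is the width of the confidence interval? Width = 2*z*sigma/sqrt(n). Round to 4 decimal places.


width = 2*z*sigma/sqrt(n)
2*z*sigma = 2 * 1.645 * 22.4 = 73.696
sqrt(125) ≈ 11.180340
width = 73.696 / 11.180340 ≈ 6.591571

6.5916


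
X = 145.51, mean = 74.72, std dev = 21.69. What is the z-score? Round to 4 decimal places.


z = (X - mu) / sigma
X - mu = 145.51 - 74.72 = 70.79
z = 70.79 / 21.69 = 7079/2169 ≈ 3.263716

3.2637


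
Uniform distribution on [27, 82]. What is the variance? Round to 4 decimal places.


Var = (b-a)^2 / 12
(b-a)^2 = (82 - 27)^2 = 3025
Var = 3025/12 ≈ 252.083333

252.0833


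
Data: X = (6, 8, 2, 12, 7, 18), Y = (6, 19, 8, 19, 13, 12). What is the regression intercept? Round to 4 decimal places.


a = ybar - b*xbar, where b = sum((xi-xbar)(yi-ybar)) / sum((xi-xbar)^2)
n = 6, xbar = 53/6 ≈ 8.833333, ybar = 77/6 ≈ 12.833333
Sxy = sum((xi-xbar)(yi-ybar)) = 353/6 ≈ 58.833333
Sxx = sum((xi-xbar)^2) = 917/6 ≈ 152.833333
b = Sxy / Sxx = 353/917 ≈ 0.384951
a = 12.833333 - 0.384951 * 8.833333 = 8650/917 ≈ 9.432933

9.4329


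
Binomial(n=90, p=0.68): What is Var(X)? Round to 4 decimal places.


Var = n*p*(1-p) = 90 * 0.68 * 0.32 = 19.584

19.5840


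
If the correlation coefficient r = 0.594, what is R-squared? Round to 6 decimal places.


R^2 = r^2 = (0.594)^2 = 0.352836

0.352836


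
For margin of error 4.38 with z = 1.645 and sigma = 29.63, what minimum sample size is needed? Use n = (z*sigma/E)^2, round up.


z*sigma/E = 1.645 * 29.63 / 4.38 ≈ 11.128162
(z*sigma/E)^2 ≈ 123.835992
round up: n = 124

124


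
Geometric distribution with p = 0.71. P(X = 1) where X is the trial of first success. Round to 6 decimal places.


P = (1-p)^(k-1) * p
(1-p)^(k-1) = 0.29^0 = 1
P = 1 * 0.71 = 0.71

0.710000


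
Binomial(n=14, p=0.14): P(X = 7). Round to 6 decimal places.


P = C(n,k) * p^k * (1-p)^(n-k)
C(14,7) = 3432
p^k = 0.14^7 ≈ 0.000001054135
(1-p)^(n-k) = 0.86^7 ≈ 0.3479278
P = 3432 * 0.000001054135 * 0.3479278 ≈ 0.001259

0.001259


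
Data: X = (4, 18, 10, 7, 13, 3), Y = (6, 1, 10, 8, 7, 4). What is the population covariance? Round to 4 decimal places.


Cov = (1/n)*sum((xi-xbar)(yi-ybar))
n = 6, xbar = 55/6 ≈ 9.166667, ybar = 36/6 = 6
sum((xi-xbar)(yi-ybar)) = -29
Cov = -29 / 6 = -29/6 ≈ -4.833333

-4.8333


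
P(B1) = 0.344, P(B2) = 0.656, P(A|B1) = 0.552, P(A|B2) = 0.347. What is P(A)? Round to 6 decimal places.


P(A) = P(A|B1)*P(B1) + P(A|B2)*P(B2)
P(A|B1)*P(B1) = 0.552 * 0.344 = 0.189888
P(A|B2)*P(B2) = 0.347 * 0.656 = 0.227632
P(A) = 0.189888 + 0.227632 = 0.41752

0.417520


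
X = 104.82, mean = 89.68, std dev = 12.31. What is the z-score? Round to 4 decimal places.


z = (X - mu) / sigma
X - mu = 104.82 - 89.68 = 15.14
z = 15.14 / 12.31 = 1514/1231 ≈ 1.229894

1.2299


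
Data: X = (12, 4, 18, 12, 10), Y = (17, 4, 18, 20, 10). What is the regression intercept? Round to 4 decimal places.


a = ybar - b*xbar, where b = sum((xi-xbar)(yi-ybar)) / sum((xi-xbar)^2)
n = 5, xbar = 56/5 = 11.2, ybar = 69/5 = 13.8
Sxy = sum((xi-xbar)(yi-ybar)) = 111.2
Sxx = sum((xi-xbar)^2) = 100.8
b = Sxy / Sxx = 139/126 ≈ 1.103175
a = 13.8 - 1.103175 * 11.2 = 13/9 ≈ 1.444444

1.4444


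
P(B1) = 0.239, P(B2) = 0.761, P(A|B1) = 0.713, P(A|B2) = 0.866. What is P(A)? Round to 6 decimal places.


P(A) = P(A|B1)*P(B1) + P(A|B2)*P(B2)
P(A|B1)*P(B1) = 0.713 * 0.239 = 0.170407
P(A|B2)*P(B2) = 0.866 * 0.761 = 0.659026
P(A) = 0.170407 + 0.659026 = 0.829433

0.829433


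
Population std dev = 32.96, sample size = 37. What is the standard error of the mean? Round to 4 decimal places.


SE = sigma / sqrt(n)
sqrt(37) ≈ 6.082763
SE = 32.96 / 6.082763 ≈ 5.418591

5.4186


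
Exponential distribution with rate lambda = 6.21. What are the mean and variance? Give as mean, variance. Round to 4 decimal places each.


mean = 1/lam, var = 1/lam^2
mean = 1 / 6.21 = 100/621 ≈ 0.161031
lam^2 = 6.21^2 = 38.5641
var = 1 / 38.5641 ≈ 0.025931

0.1610, 0.0259


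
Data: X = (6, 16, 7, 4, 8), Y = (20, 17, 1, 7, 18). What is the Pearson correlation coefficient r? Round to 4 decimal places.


r = sum((xi-xbar)(yi-ybar)) / sqrt(sum((xi-xbar)^2) * sum((yi-ybar)^2))
n = 5, xbar = 41/5 = 8.2, ybar = 63/5 = 12.6
Sxy = sum((xi-xbar)(yi-ybar)) = 54.4
Sxx = sum((xi-xbar)^2) = 84.8
Syy = sum((yi-ybar)^2) = 269.2
sqrt(Sxx*Syy) ≈ 151.089907
r = Sxy / sqrt(Sxx*Syy) = 54.4 / 151.089907 ≈ 0.360051

0.3601


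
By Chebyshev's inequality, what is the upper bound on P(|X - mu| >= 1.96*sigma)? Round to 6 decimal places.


P <= 1/k^2
k^2 = 1.96^2 = 3.8416
1/k^2 = 1 / 3.8416 = 625/2401 ≈ 0.26030820

0.260308


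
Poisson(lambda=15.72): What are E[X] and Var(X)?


E[X] = Var(X) = lambda = 15.72

15.72, 15.72


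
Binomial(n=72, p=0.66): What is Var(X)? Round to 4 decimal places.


Var = n*p*(1-p) = 72 * 0.66 * 0.34 = 16.1568

16.1568


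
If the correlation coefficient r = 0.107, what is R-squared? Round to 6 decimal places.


R^2 = r^2 = (0.107)^2 = 0.011449

0.011449


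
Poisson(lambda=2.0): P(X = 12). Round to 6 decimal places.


P = e^(-lam) * lam^k / k!
e^(-2.0) ≈ 0.1353353
lam^k = 2.0^12 = 4096
k! = 12! = 479001600
P = 0.1353353 * 4096 / 479001600 ≈ 0.000001

0.000001


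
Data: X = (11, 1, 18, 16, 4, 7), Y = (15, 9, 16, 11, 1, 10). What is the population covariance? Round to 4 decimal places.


Cov = (1/n)*sum((xi-xbar)(yi-ybar))
n = 6, xbar = 57/6 = 9.5, ybar = 62/6 = 31/3 ≈ 10.333333
sum((xi-xbar)(yi-ybar)) = 123
Cov = 123 / 6 = 20.5

20.5000


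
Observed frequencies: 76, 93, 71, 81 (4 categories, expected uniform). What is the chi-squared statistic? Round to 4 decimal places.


chi2 = sum((O-E)^2/E), E = total/4
total = 321, E = 321/4 = 80.25
(76 - 80.25)^2 / 80.25 = 18.0625 / 80.25 = 289/1284 ≈ 0.225078
(93 - 80.25)^2 / 80.25 = 162.5625 / 80.25 = 867/428 ≈ 2.025701
(71 - 80.25)^2 / 80.25 = 85.5625 / 80.25 = 1369/1284 ≈ 1.066199
(81 - 80.25)^2 / 80.25 = 0.5625 / 80.25 = 3/428 ≈ 0.007009
chi2 = 1067/321 ≈ 3.323988

3.3240


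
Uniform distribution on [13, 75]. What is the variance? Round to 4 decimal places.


Var = (b-a)^2 / 12
(b-a)^2 = (75 - 13)^2 = 3844
Var = 3844/12 ≈ 320.333333

320.3333


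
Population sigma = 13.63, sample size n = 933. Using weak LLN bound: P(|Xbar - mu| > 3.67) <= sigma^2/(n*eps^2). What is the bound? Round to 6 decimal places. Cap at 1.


bound = min(1, sigma^2/(n*eps^2))
sigma^2 = 13.63^2 = 185.7769
n*eps^2 = 933 * 3.67^2 = 933 * 13.4689 = 12566.4837
sigma^2/(n*eps^2) = 185.7769 / 12566.4837 ≈ 0.01478352

0.014784


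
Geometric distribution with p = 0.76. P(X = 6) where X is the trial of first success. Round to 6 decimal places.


P = (1-p)^(k-1) * p
(1-p)^(k-1) = 0.24^5 = 0.0007962624
P = 0.0007962624 * 0.76 ≈ 0.0006051594

0.000605


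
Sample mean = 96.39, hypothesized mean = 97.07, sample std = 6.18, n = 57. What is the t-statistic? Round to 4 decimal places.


t = (xbar - mu0) / (s/sqrt(n))
xbar - mu0 = 96.39 - 97.07 = -0.68
sqrt(57) ≈ 7.54983444
s/sqrt(n) = 6.18 / 7.54983444 ≈ 0.81856100
t = -0.68 / 0.81856100 ≈ -0.830726

-0.8307


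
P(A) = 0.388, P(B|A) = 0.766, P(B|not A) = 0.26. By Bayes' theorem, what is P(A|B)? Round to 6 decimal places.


P(A|B) = P(B|A)*P(A) / P(B), P(B) = P(B|A)*P(A) + P(B|not A)*P(not A)
P(B|A)*P(A) = 0.766 * 0.388 = 0.297208
P(B|not A)*P(not A) = 0.26 * 0.612 = 0.15912
P(B) = 0.297208 + 0.15912 = 0.456328
P(A|B) = 0.297208 / 0.456328 ≈ 0.65130345

0.651303


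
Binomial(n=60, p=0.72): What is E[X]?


E[X] = n*p = 60 * 0.72 = 43.2

43.2


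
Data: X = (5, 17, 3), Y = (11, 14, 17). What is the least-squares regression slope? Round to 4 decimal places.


b = sum((xi-xbar)(yi-ybar)) / sum((xi-xbar)^2)
n = 3, xbar = 25/3 ≈ 8.333333, ybar = 42/3 = 14
Sxy = sum((xi-xbar)(yi-ybar)) = -6
Sxx = sum((xi-xbar)^2) = 344/3 ≈ 114.666667
b = Sxy / Sxx = -9/172 ≈ -0.052326

-0.0523


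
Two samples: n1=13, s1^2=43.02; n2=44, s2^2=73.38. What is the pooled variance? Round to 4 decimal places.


sp^2 = ((n1-1)*s1^2 + (n2-1)*s2^2)/(n1+n2-2)
(n1-1)*s1^2 = 12 * 43.02 = 516.24
(n2-1)*s2^2 = 43 * 73.38 = 3155.34
numerator = 516.24 + 3155.34 = 3671.58
n1+n2-2 = 55
sp^2 = 3671.58 / 55 = 66.756

66.7560


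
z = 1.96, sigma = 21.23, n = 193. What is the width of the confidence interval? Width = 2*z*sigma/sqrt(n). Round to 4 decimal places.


width = 2*z*sigma/sqrt(n)
2*z*sigma = 2 * 1.96 * 21.23 = 83.2216
sqrt(193) ≈ 13.892444
width = 83.2216 / 13.892444 ≈ 5.990422

5.9904


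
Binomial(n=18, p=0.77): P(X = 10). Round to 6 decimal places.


P = C(n,k) * p^k * (1-p)^(n-k)
C(18,10) = 43758
p^k = 0.77^10 ≈ 0.07326680
(1-p)^(n-k) = 0.23^8 ≈ 0.000007831099
P = 43758 * 0.07326680 * 0.000007831099 ≈ 0.025107

0.025107


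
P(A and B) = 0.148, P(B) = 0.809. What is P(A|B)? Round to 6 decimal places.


P(A|B) = P(A and B) / P(B) = 0.148 / 0.809 = 148/809 ≈ 0.18294190

0.182942


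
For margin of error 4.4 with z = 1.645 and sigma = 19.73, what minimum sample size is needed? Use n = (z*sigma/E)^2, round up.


z*sigma/E = 1.645 * 19.73 / 4.4 ≈ 7.376330
(z*sigma/E)^2 ≈ 54.410238
round up: n = 55

55


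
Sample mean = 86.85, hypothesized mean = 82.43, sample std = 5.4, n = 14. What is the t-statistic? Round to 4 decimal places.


t = (xbar - mu0) / (s/sqrt(n))
xbar - mu0 = 86.85 - 82.43 = 4.42
sqrt(14) ≈ 3.74165739
s/sqrt(n) = 5.4 / 3.74165739 ≈ 1.44321071
t = 4.42 / 1.44321071 ≈ 3.062616

3.0626


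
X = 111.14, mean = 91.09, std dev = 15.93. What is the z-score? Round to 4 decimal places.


z = (X - mu) / sigma
X - mu = 111.14 - 91.09 = 20.05
z = 20.05 / 15.93 = 2005/1593 ≈ 1.258632

1.2586


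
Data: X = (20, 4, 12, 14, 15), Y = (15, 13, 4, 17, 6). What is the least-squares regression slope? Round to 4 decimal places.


b = sum((xi-xbar)(yi-ybar)) / sum((xi-xbar)^2)
n = 5, xbar = 65/5 = 13, ybar = 55/5 = 11
Sxy = sum((xi-xbar)(yi-ybar)) = 13
Sxx = sum((xi-xbar)^2) = 136
b = Sxy / Sxx = 13/136 ≈ 0.095588

0.0956


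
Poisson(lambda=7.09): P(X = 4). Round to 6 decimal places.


P = e^(-lam) * lam^k / k!
e^(-7.09) ≈ 0.0008333974
lam^k = 7.09^4 ≈ 2526.881878
k! = 4! = 24
P = 0.0008333974 * 2526.881878 / 24 ≈ 0.087746

0.087746


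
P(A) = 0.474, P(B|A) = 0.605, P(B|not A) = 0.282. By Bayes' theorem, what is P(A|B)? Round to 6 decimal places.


P(A|B) = P(B|A)*P(A) / P(B), P(B) = P(B|A)*P(A) + P(B|not A)*P(not A)
P(B|A)*P(A) = 0.605 * 0.474 = 0.28677
P(B|not A)*P(not A) = 0.282 * 0.526 = 0.148332
P(B) = 0.28677 + 0.148332 = 0.435102
P(A|B) = 0.28677 / 0.435102 ≈ 0.65908683

0.659087


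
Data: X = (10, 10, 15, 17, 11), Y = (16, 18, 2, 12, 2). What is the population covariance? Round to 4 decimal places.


Cov = (1/n)*sum((xi-xbar)(yi-ybar))
n = 5, xbar = 63/5 = 12.6, ybar = 50/5 = 10
sum((xi-xbar)(yi-ybar)) = -34
Cov = -34 / 5 = -6.8

-6.8000


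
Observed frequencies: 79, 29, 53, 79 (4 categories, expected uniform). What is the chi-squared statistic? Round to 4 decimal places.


chi2 = sum((O-E)^2/E), E = total/4
total = 240, E = 240/4 = 60
(79 - 60)^2 / 60 = 361 / 60 = 361/60 ≈ 6.016667
(29 - 60)^2 / 60 = 961 / 60 = 961/60 ≈ 16.016667
(53 - 60)^2 / 60 = 49 / 60 = 49/60 ≈ 0.816667
(79 - 60)^2 / 60 = 361 / 60 = 361/60 ≈ 6.016667
chi2 = 433/15 ≈ 28.866667

28.8667


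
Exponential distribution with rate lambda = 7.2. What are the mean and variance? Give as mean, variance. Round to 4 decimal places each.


mean = 1/lam, var = 1/lam^2
mean = 1 / 7.2 = 5/36 ≈ 0.138889
lam^2 = 7.2^2 = 51.84
var = 1 / 51.84 = 25/1296 ≈ 0.019290

0.1389, 0.0193


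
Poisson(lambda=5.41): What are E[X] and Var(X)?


E[X] = Var(X) = lambda = 5.41

5.41, 5.41


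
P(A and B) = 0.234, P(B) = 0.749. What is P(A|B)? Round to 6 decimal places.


P(A|B) = P(A and B) / P(B) = 0.234 / 0.749 = 234/749 ≈ 0.31241656

0.312417


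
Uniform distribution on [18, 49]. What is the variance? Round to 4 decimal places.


Var = (b-a)^2 / 12
(b-a)^2 = (49 - 18)^2 = 961
Var = 961/12 ≈ 80.083333

80.0833


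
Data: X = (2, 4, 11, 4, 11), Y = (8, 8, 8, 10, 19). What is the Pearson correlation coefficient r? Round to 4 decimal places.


r = sum((xi-xbar)(yi-ybar)) / sqrt(sum((xi-xbar)^2) * sum((yi-ybar)^2))
n = 5, xbar = 32/5 = 6.4, ybar = 53/5 = 10.6
Sxy = sum((xi-xbar)(yi-ybar)) = 45.8
Sxx = sum((xi-xbar)^2) = 73.2
Syy = sum((yi-ybar)^2) = 91.2
sqrt(Sxx*Syy) ≈ 81.705814
r = Sxy / sqrt(Sxx*Syy) = 45.8 / 81.705814 ≈ 0.560548

0.5605


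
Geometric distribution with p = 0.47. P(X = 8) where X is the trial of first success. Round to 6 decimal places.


P = (1-p)^(k-1) * p
(1-p)^(k-1) = 0.53^7 ≈ 0.01174711
P = 0.01174711 * 0.47 ≈ 0.005521142

0.005521


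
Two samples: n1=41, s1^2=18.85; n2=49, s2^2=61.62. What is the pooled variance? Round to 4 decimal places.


sp^2 = ((n1-1)*s1^2 + (n2-1)*s2^2)/(n1+n2-2)
(n1-1)*s1^2 = 40 * 18.85 = 754
(n2-1)*s2^2 = 48 * 61.62 = 2957.76
numerator = 754 + 2957.76 = 3711.76
n1+n2-2 = 88
sp^2 = 3711.76 / 88 = 46397/1100 ≈ 42.179091

42.1791


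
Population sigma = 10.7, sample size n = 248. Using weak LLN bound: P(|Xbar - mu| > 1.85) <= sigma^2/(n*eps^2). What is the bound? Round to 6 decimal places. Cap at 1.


bound = min(1, sigma^2/(n*eps^2))
sigma^2 = 10.7^2 = 114.49
n*eps^2 = 248 * 1.85^2 = 248 * 3.4225 = 848.78
sigma^2/(n*eps^2) = 114.49 / 848.78 ≈ 0.13488772

0.134888


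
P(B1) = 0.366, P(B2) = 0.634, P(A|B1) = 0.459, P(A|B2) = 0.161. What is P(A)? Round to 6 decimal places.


P(A) = P(A|B1)*P(B1) + P(A|B2)*P(B2)
P(A|B1)*P(B1) = 0.459 * 0.366 = 0.167994
P(A|B2)*P(B2) = 0.161 * 0.634 = 0.102074
P(A) = 0.167994 + 0.102074 = 0.270068

0.270068


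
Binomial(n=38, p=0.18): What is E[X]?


E[X] = n*p = 38 * 0.18 = 6.84

6.84


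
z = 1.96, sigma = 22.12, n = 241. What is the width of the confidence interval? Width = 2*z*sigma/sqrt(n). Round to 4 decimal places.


width = 2*z*sigma/sqrt(n)
2*z*sigma = 2 * 1.96 * 22.12 = 86.7104
sqrt(241) ≈ 15.524175
width = 86.7104 / 15.524175 ≈ 5.585508

5.5855


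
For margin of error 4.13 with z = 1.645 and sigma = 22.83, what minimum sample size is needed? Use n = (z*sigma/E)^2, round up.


z*sigma/E = 1.645 * 22.83 / 4.13 ≈ 9.093305
(z*sigma/E)^2 ≈ 82.688197
round up: n = 83

83


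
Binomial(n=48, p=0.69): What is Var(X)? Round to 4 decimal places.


Var = n*p*(1-p) = 48 * 0.69 * 0.31 = 10.2672

10.2672


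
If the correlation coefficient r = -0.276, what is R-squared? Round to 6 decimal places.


R^2 = r^2 = (-0.276)^2 = 0.076176

0.076176


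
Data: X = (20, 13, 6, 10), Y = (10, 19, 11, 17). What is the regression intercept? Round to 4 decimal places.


a = ybar - b*xbar, where b = sum((xi-xbar)(yi-ybar)) / sum((xi-xbar)^2)
n = 4, xbar = 49/4 = 12.25, ybar = 57/4 = 14.25
Sxy = sum((xi-xbar)(yi-ybar)) = -15.25
Sxx = sum((xi-xbar)^2) = 104.75
b = Sxy / Sxx = -61/419 ≈ -0.145585
a = 14.25 - (-0.145585) * 12.25 = 6718/419 ≈ 16.033413

16.0334


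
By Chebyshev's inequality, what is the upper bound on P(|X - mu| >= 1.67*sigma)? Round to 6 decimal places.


P <= 1/k^2
k^2 = 1.67^2 = 2.7889
1/k^2 = 1 / 2.7889 ≈ 0.35856431

0.358564


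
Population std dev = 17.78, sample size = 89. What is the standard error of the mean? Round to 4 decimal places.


SE = sigma / sqrt(n)
sqrt(89) ≈ 9.433981
SE = 17.78 / 9.433981 ≈ 1.884676

1.8847


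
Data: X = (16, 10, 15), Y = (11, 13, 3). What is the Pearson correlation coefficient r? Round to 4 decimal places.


r = sum((xi-xbar)(yi-ybar)) / sqrt(sum((xi-xbar)^2) * sum((yi-ybar)^2))
n = 3, xbar = 41/3 ≈ 13.666667, ybar = 27/3 = 9
Sxy = sum((xi-xbar)(yi-ybar)) = -18
Sxx = sum((xi-xbar)^2) = 62/3 ≈ 20.666667
Syy = sum((yi-ybar)^2) = 56
sqrt(Sxx*Syy) ≈ 34.019602
r = Sxy / sqrt(Sxx*Syy) = -18 / 34.019602 ≈ -0.529107

-0.5291


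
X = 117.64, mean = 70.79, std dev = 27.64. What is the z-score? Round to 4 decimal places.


z = (X - mu) / sigma
X - mu = 117.64 - 70.79 = 46.85
z = 46.85 / 27.64 = 4685/2764 ≈ 1.695007

1.6950


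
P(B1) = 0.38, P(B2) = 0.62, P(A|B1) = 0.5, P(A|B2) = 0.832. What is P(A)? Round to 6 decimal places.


P(A) = P(A|B1)*P(B1) + P(A|B2)*P(B2)
P(A|B1)*P(B1) = 0.5 * 0.38 = 0.19
P(A|B2)*P(B2) = 0.832 * 0.62 = 0.51584
P(A) = 0.19 + 0.51584 = 0.70584

0.705840


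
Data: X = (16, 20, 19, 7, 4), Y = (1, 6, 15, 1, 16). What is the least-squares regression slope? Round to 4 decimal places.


b = sum((xi-xbar)(yi-ybar)) / sum((xi-xbar)^2)
n = 5, xbar = 66/5 = 13.2, ybar = 39/5 = 7.8
Sxy = sum((xi-xbar)(yi-ybar)) = -22.8
Sxx = sum((xi-xbar)^2) = 210.8
b = Sxy / Sxx = -57/527 ≈ -0.108159

-0.1082


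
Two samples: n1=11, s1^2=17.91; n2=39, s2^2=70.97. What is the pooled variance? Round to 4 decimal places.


sp^2 = ((n1-1)*s1^2 + (n2-1)*s2^2)/(n1+n2-2)
(n1-1)*s1^2 = 10 * 17.91 = 179.1
(n2-1)*s2^2 = 38 * 70.97 = 2696.86
numerator = 179.1 + 2696.86 = 2875.96
n1+n2-2 = 48
sp^2 = 2875.96 / 48 = 71899/1200 ≈ 59.915833

59.9158


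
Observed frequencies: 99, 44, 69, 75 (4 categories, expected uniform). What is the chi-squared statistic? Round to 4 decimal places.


chi2 = sum((O-E)^2/E), E = total/4
total = 287, E = 287/4 = 71.75
(99 - 71.75)^2 / 71.75 = 742.5625 / 71.75 = 11881/1148 ≈ 10.349303
(44 - 71.75)^2 / 71.75 = 770.0625 / 71.75 = 12321/1148 ≈ 10.732578
(69 - 71.75)^2 / 71.75 = 7.5625 / 71.75 = 121/1148 ≈ 0.105401
(75 - 71.75)^2 / 71.75 = 10.5625 / 71.75 = 169/1148 ≈ 0.147213
chi2 = 6123/287 ≈ 21.334495

21.3345


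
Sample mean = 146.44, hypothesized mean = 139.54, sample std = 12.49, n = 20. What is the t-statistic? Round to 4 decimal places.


t = (xbar - mu0) / (s/sqrt(n))
xbar - mu0 = 146.44 - 139.54 = 6.9
sqrt(20) ≈ 4.47213595
s/sqrt(n) = 12.49 / 4.47213595 ≈ 2.79284890
t = 6.9 / 2.79284890 ≈ 2.470596

2.4706


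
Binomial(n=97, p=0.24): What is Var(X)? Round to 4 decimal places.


Var = n*p*(1-p) = 97 * 0.24 * 0.76 = 17.6928

17.6928


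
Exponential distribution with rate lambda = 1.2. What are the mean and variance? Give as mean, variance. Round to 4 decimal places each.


mean = 1/lam, var = 1/lam^2
mean = 1 / 1.2 = 5/6 ≈ 0.833333
lam^2 = 1.2^2 = 1.44
var = 1 / 1.44 = 25/36 ≈ 0.694444

0.8333, 0.6944


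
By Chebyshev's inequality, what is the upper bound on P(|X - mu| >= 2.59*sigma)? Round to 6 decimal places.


P <= 1/k^2
k^2 = 2.59^2 = 6.7081
1/k^2 = 1 / 6.7081 ≈ 0.14907351

0.149074


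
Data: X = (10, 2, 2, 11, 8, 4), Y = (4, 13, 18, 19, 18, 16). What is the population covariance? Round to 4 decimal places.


Cov = (1/n)*sum((xi-xbar)(yi-ybar))
n = 6, xbar = 37/6 ≈ 6.166667, ybar = 88/6 = 44/3 ≈ 14.666667
sum((xi-xbar)(yi-ybar)) = -71/3 ≈ -23.666667
Cov = -23.666667 / 6 = -71/18 ≈ -3.944444

-3.9444


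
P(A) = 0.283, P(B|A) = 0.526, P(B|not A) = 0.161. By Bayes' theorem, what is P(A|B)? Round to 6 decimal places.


P(A|B) = P(B|A)*P(A) / P(B), P(B) = P(B|A)*P(A) + P(B|not A)*P(not A)
P(B|A)*P(A) = 0.526 * 0.283 = 0.148858
P(B|not A)*P(not A) = 0.161 * 0.717 = 0.115437
P(B) = 0.148858 + 0.115437 = 0.264295
P(A|B) = 0.148858 / 0.264295 ≈ 0.56322670

0.563227


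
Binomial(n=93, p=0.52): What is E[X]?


E[X] = n*p = 93 * 0.52 = 48.36

48.36


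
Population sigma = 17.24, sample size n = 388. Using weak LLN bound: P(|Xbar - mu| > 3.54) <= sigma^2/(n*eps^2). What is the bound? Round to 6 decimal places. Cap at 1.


bound = min(1, sigma^2/(n*eps^2))
sigma^2 = 17.24^2 = 297.2176
n*eps^2 = 388 * 3.54^2 = 388 * 12.5316 = 4862.2608
sigma^2/(n*eps^2) = 297.2176 / 4862.2608 ≈ 0.06112745

0.061127


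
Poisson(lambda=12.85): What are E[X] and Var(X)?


E[X] = Var(X) = lambda = 12.85

12.85, 12.85


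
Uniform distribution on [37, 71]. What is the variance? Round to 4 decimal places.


Var = (b-a)^2 / 12
(b-a)^2 = (71 - 37)^2 = 1156
Var = 1156/12 ≈ 96.333333

96.3333


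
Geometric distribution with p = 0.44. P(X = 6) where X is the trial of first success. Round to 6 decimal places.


P = (1-p)^(k-1) * p
(1-p)^(k-1) = 0.56^5 ≈ 0.05507318
P = 0.05507318 * 0.44 ≈ 0.02423220

0.024232


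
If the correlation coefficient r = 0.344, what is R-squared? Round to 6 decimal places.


R^2 = r^2 = (0.344)^2 = 0.118336

0.118336


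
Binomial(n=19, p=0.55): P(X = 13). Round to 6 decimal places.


P = C(n,k) * p^k * (1-p)^(n-k)
C(19,13) = 27132
p^k = 0.55^13 ≈ 0.0004214198
(1-p)^(n-k) = 0.45^6 ≈ 0.008303766
P = 27132 * 0.0004214198 * 0.008303766 ≈ 0.094945

0.094945


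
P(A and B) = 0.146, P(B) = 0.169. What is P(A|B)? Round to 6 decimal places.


P(A|B) = P(A and B) / P(B) = 0.146 / 0.169 = 146/169 ≈ 0.86390533

0.863905


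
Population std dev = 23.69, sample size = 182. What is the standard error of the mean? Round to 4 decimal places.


SE = sigma / sqrt(n)
sqrt(182) ≈ 13.490738
SE = 23.69 / 13.490738 ≈ 1.756020

1.7560


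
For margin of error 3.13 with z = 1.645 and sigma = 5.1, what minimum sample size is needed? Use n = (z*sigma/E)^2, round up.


z*sigma/E = 1.645 * 5.1 / 3.13 = 16779/6260 ≈ 2.680351
(z*sigma/E)^2 ≈ 7.184284
round up: n = 8

8


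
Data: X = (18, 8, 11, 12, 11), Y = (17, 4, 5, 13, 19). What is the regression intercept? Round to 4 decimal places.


a = ybar - b*xbar, where b = sum((xi-xbar)(yi-ybar)) / sum((xi-xbar)^2)
n = 5, xbar = 60/5 = 12, ybar = 58/5 = 11.6
Sxy = sum((xi-xbar)(yi-ybar)) = 62
Sxx = sum((xi-xbar)^2) = 54
b = Sxy / Sxx = 31/27 ≈ 1.148148
a = 11.6 - 1.148148 * 12 = -98/45 ≈ -2.177778

-2.1778


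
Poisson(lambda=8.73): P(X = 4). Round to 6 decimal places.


P = e^(-lam) * lam^k / k!
e^(-8.73) ≈ 0.0001616625
lam^k = 8.73^4 ≈ 5808.406126
k! = 4! = 24
P = 0.0001616625 * 5808.406126 / 24 ≈ 0.039125

0.039125


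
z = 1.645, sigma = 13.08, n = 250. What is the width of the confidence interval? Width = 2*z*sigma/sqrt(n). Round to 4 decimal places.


width = 2*z*sigma/sqrt(n)
2*z*sigma = 2 * 1.645 * 13.08 = 43.0332
sqrt(250) ≈ 15.811388
width = 43.0332 / 15.811388 ≈ 2.721659

2.7217


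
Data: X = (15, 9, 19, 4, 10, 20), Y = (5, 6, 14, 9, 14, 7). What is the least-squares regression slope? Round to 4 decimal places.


b = sum((xi-xbar)(yi-ybar)) / sum((xi-xbar)^2)
n = 6, xbar = 77/6 ≈ 12.833333, ybar = 55/6 ≈ 9.166667
Sxy = sum((xi-xbar)(yi-ybar)) = 31/6 ≈ 5.166667
Sxx = sum((xi-xbar)^2) = 1169/6 ≈ 194.833333
b = Sxy / Sxx = 31/1169 ≈ 0.026518

0.0265


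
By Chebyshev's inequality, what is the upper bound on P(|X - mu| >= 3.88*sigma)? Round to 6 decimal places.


P <= 1/k^2
k^2 = 3.88^2 = 15.0544
1/k^2 = 1 / 15.0544 = 625/9409 ≈ 0.06642576

0.066426


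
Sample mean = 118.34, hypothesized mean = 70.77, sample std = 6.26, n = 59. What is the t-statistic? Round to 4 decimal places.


t = (xbar - mu0) / (s/sqrt(n))
xbar - mu0 = 118.34 - 70.77 = 47.57
sqrt(59) ≈ 7.68114575
s/sqrt(n) = 6.26 / 7.68114575 ≈ 0.81498258
t = 47.57 / 0.81498258 ≈ 58.369346

58.3693


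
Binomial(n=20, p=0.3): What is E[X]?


E[X] = n*p = 20 * 0.3 = 6

6


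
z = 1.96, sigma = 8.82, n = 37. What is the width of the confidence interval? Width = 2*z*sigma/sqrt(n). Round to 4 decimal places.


width = 2*z*sigma/sqrt(n)
2*z*sigma = 2 * 1.96 * 8.82 = 34.5744
sqrt(37) ≈ 6.082763
width = 34.5744 / 6.082763 ≈ 5.683996

5.6840


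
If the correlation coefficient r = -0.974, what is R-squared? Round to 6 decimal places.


R^2 = r^2 = (-0.974)^2 = 0.948676

0.948676


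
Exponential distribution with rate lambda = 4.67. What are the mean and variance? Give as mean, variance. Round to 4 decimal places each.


mean = 1/lam, var = 1/lam^2
mean = 1 / 4.67 = 100/467 ≈ 0.214133
lam^2 = 4.67^2 = 21.8089
var = 1 / 21.8089 ≈ 0.045853

0.2141, 0.0459


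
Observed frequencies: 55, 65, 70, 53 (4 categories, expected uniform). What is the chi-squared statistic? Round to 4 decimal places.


chi2 = sum((O-E)^2/E), E = total/4
total = 243, E = 243/4 = 60.75
(55 - 60.75)^2 / 60.75 = 33.0625 / 60.75 = 529/972 ≈ 0.544239
(65 - 60.75)^2 / 60.75 = 18.0625 / 60.75 = 289/972 ≈ 0.297325
(70 - 60.75)^2 / 60.75 = 85.5625 / 60.75 = 1369/972 ≈ 1.408436
(53 - 60.75)^2 / 60.75 = 60.0625 / 60.75 = 961/972 ≈ 0.988683
chi2 = 787/243 ≈ 3.238683

3.2387


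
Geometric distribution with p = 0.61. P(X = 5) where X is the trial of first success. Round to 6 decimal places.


P = (1-p)^(k-1) * p
(1-p)^(k-1) = 0.39^4 = 0.02313441
P = 0.02313441 * 0.61 ≈ 0.01411199

0.014112


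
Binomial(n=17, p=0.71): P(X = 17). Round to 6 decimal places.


P = C(n,k) * p^k * (1-p)^(n-k)
C(17,17) = 1
p^k = 0.71^17 ≈ 0.002960683
(1-p)^(n-k) = 0.29^0 = 1
P = 1 * 0.002960683 * 1 ≈ 0.002961

0.002961
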